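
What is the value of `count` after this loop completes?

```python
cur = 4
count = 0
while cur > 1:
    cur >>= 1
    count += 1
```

Count right shifts until 1
`count` takes the values: 0 → 1 → 2

Answer: 2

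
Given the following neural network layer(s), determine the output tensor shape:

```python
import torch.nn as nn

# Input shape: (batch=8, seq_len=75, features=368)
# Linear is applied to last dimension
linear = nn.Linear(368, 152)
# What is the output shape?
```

Input: (8, 75, 368) -> Output: (8, 75, 152)

Answer: (8, 75, 152)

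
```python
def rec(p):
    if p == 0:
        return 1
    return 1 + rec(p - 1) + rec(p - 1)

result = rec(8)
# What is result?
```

rec(p) = 1 + 2·rec(p-1), rec(0)=1. Closed form: (1+1)·2^8 - 1 = 511.

Answer: 511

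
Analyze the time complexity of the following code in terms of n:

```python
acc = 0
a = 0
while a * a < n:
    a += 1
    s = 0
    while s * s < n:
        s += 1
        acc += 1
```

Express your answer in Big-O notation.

Each loop level contributes: √n × √n. Multiplying the contributions gives O(n).

Answer: O(n)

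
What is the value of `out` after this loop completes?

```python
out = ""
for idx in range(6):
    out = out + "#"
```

Repeat '#' 6 times
`out` takes the values: "" → "#" → "##" → "###" → "####" → "#####" → "######"

Answer: "######"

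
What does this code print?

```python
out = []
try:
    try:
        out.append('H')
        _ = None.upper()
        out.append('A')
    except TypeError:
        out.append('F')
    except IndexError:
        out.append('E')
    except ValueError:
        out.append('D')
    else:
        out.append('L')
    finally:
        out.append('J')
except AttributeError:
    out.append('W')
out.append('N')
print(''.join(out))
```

Execution trace: 'H' (try body) → 'J' (finally) → 'W' (outer except AttributeError) → 'N' (after the try/except). Output: HJWN

Answer: HJWN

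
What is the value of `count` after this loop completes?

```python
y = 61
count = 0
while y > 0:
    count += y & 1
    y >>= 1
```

Count set bits in 61 (binary: 0b111101)
`count` takes the values: 0 → 1 → 2 → 3 → 4 → 5

Answer: 5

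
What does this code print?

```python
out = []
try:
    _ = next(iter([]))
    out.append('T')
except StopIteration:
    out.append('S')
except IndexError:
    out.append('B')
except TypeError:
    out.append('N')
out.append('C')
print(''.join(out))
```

Execution trace: 'S' (except StopIteration) → 'C' (after the try/except). Output: SC

Answer: SC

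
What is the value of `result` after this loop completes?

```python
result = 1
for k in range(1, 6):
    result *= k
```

5! = 120
`result` takes the values: 1 → 2 → 6 → 24 → 120

Answer: 120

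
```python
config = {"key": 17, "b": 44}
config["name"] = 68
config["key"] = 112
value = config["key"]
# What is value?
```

Trace:
`config = {"key": 17, "b": 44}` → config = {'key': 17, 'b': 44}
`config["name"] = 68` → config = {'key': 17, 'b': 44, 'name': 68}
`config["key"] = 112` → config = {'key': 112, 'b': 44, 'name': 68}
`value = config["key"]` → value = 112
So value = 112

Answer: 112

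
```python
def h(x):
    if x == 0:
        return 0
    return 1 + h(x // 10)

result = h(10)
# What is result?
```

Count of digits of 10: 2

Answer: 2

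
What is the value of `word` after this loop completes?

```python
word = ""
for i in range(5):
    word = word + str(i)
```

Concatenate digits 0 to 4
`word` takes the values: "" → "0" → "01" → "012" → "0123" → "01234"

Answer: "01234"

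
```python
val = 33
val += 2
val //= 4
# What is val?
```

Trace:
`val = 33` → val = 33
`val += 2` → val = 35
`val //= 4` → val = 8
So val = 8

Answer: 8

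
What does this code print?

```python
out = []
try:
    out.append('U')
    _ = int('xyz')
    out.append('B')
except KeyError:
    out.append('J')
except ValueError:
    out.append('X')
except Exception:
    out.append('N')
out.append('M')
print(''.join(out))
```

Execution trace: 'U' (try body) → 'X' (except ValueError) → 'M' (after the try/except). Output: UXM

Answer: UXM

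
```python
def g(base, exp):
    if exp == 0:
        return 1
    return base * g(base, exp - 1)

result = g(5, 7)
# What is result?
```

g(5, 7) = 5 * 5 * 5 * 5 * 5 * 5 * 5 = 78125

Answer: 78125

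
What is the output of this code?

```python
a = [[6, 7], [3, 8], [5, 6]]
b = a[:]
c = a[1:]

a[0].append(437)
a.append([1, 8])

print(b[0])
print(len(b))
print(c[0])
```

Key concept: slice with nested mutation.
Step by step:
`a = [[6, 7], [3, 8], [5, 6]]` → a = [[6, 7], [3, 8], [5, 6]]
`b = a[:]` → b = [[6, 7], [3, 8], [5, 6]]
`c = a[1:]` → c = [[3, 8], [5, 6]]
`a[0].append(437)` → a = [[6, 7, 437], [3, 8], [5, 6]]; b = [[6, 7, 437], [3, 8], [5, 6]]
`a.append([1, 8])` → a = [[6, 7, 437], [3, 8], [5, 6], [1, 8]]
`print(b[0])` → prints [6, 7, 437]
`print(len(b))` → prints 3
`print(c[0])` → prints [3, 8]

Answer:
[6, 7, 437]
3
[3, 8]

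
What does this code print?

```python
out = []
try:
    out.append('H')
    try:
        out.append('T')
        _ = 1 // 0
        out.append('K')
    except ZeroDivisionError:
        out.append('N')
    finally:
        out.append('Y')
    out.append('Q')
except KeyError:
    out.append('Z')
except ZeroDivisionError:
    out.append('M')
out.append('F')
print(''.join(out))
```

Execution trace: 'H' (try body) → 'T' (inner try body) → 'N' (inner except ZeroDivisionError) → 'Y' (inner finally) → 'Q' (try body, no exception) → 'F' (after the try/except). Output: HTNYQF

Answer: HTNYQF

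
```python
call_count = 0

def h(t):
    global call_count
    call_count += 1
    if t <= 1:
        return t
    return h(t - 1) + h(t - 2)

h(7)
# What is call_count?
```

Calls(t) = 1 + Calls(t-1) + Calls(t-2); Calls(0)=Calls(1)=1. For t=7 this gives 41.

Answer: 41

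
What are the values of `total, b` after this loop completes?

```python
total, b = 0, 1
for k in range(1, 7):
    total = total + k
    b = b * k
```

Sum and factorial of 1 to 6
`total, b` takes the values: (0, 1) → (1, 1) → (3, 1) → (3, 2) → (6, 2) → (6, 6) → (10, 6) → (10, 24) → (15, 24) → (15, 120) → (21, 120) → (21, 720)

Answer: 21, 720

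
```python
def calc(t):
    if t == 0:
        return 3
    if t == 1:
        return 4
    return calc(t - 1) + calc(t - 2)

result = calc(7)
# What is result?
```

Build up from base cases: calc(0)=3, calc(1)=4, calc(2)=7, calc(3)=11, calc(4)=18, calc(5)=29, calc(6)=47, ..., calc(7)=76

Answer: 76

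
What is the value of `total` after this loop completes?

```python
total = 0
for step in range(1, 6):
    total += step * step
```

Sum of squares 1² to 5² = 55
`total` takes the values: 0 → 1 → 5 → 14 → 30 → 55

Answer: 55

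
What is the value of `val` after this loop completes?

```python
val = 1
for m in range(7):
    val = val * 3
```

Multiply by 3, 7 times: 1 * 3^7 = 2187
`val` takes the values: 1 → 3 → 9 → 27 → 81 → 243 → 729 → 2187

Answer: 2187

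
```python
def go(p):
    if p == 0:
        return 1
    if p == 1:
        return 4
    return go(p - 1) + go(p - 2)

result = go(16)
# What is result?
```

Build up from base cases: go(0)=1, go(1)=4, go(2)=5, go(3)=9, go(4)=14, go(5)=23, go(6)=37, ..., go(16)=4558

Answer: 4558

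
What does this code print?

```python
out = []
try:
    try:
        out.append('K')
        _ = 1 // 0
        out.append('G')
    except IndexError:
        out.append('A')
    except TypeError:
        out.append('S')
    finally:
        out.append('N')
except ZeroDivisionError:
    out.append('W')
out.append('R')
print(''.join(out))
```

Execution trace: 'K' (try body) → 'N' (finally) → 'W' (outer except ZeroDivisionError) → 'R' (after the try/except). Output: KNWR

Answer: KNWR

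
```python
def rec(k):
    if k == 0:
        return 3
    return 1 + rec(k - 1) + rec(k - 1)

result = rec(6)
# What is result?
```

rec(k) = 1 + 2·rec(k-1), rec(0)=3. Closed form: (3+1)·2^6 - 1 = 255.

Answer: 255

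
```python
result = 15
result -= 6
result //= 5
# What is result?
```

Trace:
`result = 15` → result = 15
`result -= 6` → result = 9
`result //= 5` → result = 1
So result = 1

Answer: 1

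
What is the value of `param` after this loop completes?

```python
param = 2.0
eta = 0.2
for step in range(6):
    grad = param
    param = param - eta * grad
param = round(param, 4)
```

Gradient descent: w = 2.0 * (1 - 0.2)^6
`param` takes the values: 2.0 → 1.6 → 1.28 → 1.024 → 0.8192 → 0.65536 → 0.524288 → 0.5243

Answer: 0.5243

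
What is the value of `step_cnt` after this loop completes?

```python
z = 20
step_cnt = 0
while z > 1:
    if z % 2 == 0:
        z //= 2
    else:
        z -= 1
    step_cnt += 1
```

Steps to reduce 20 to 1
`step_cnt` takes the values: 0 → 1 → 2 → 3 → 4 → 5

Answer: 5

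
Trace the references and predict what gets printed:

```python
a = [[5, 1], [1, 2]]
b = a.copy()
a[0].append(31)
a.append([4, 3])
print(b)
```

Key concept: shallow copy with nested lists.
Step by step:
`a = [[5, 1], [1, 2]]` → a = [[5, 1], [1, 2]]
`b = a.copy()` → b = [[5, 1], [1, 2]]
`a[0].append(31)` → a = [[5, 1, 31], [1, 2]]; b = [[5, 1, 31], [1, 2]]
`a.append([4, 3])` → a = [[5, 1, 31], [1, 2], [4, 3]]
`print(b)` → prints [[5, 1, 31], [1, 2]]

Answer: [[5, 1, 31], [1, 2]]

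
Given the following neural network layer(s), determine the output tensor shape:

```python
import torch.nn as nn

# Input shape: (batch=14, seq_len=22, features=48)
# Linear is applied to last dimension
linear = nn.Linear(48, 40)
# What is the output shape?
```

Input: (14, 22, 48) -> Output: (14, 22, 40)

Answer: (14, 22, 40)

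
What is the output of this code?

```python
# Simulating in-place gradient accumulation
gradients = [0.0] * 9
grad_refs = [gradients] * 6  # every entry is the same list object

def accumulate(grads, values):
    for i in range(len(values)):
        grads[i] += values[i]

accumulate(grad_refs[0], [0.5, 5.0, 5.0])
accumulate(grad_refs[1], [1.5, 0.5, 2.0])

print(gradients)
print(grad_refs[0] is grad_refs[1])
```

Key concept: gradient accumulation aliasing.
Step by step:
`gradients = [0.0] * 9` → gradients = [0.0, 0.0, 0.0, 0.0, 0.0, 0.0, 0.0, 0.0, 0.0]
`grad_refs = [gradients] * 6` → grad_refs = [[0.0, 0.0, 0.0, 0.0, 0.0, 0.0, 0.0, 0.0, 0.0], [0.0, 0.0, 0.0, 0.0, 0.0, 0.0, 0.0, 0.0, 0.0], [0.0, 0.0, 0.0, 0.0, 0.0, 0.0, 0.0, 0.0, 0.0], [0.0, 0.0, 0.0, 0.0, 0.0, 0.0, 0.0, 0.0, 0.0], [0.0, 0.0, 0.0, 0.0, 0.0, 0.0, 0.0, 0.0, 0.0], [0.0, 0.0, 0.0, 0.0, 0.0, 0.0, 0.0, 0.0, 0.0]]
`accumulate(grad_refs[0], [0.5, 5.0, 5.0])` → gradients = [0.5, 5.0, 5.0, 0.0, 0.0, 0.0, 0.0, 0.0, 0.0]; grad_refs = [[0.5, 5.0, 5.0, 0.0, 0.0, 0.0, 0.0, 0.0, 0.0], [0.5, 5.0, 5.0, 0.0, 0.0, 0.0, 0.0, 0.0, 0.0], [0.5, 5.0, 5.0, 0.0, 0.0, 0.0, 0.0, 0.0, 0.0], [0.5, 5.0, 5.0, 0.0, 0.0, 0.0, 0.0, 0.0, 0.0], [0.5, 5.0, 5.0, 0.0, 0.0, 0.0, 0.0, 0.0, 0.0], [0.5, 5.0, 5.0, 0.0, 0.0, 0.0, 0.0, 0.0, 0.0]]
`accumulate(grad_refs[1], [1.5, 0.5, 2.0])` → gradients = [2.0, 5.5, 7.0, 0.0, 0.0, 0.0, 0.0, 0.0, 0.0]; grad_refs = [[2.0, 5.5, 7.0, 0.0, 0.0, 0.0, 0.0, 0.0, 0.0], [2.0, 5.5, 7.0, 0.0, 0.0, 0.0, 0.0, 0.0, 0.0], [2.0, 5.5, 7.0, 0.0, 0.0, 0.0, 0.0, 0.0, 0.0], [2.0, 5.5, 7.0, 0.0, 0.0, 0.0, 0.0, 0.0, 0.0], [2.0, 5.5, 7.0, 0.0, 0.0, 0.0, 0.0, 0.0, 0.0], [2.0, 5.5, 7.0, 0.0, 0.0, 0.0, 0.0, 0.0, 0.0]]
`print(gradients)` → prints [2.0, 5.5, 7.0, 0.0, 0.0, 0.0, 0.0, 0.0, 0.0]
`print(grad_refs[0] is grad_refs[1])` → prints True

Answer:
[2.0, 5.5, 7.0, 0.0, 0.0, 0.0, 0.0, 0.0, 0.0]
True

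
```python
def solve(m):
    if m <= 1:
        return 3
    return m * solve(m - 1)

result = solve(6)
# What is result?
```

solve(6) = 6 * 5 * 4 * 3 * 2 * 3 = 2160

Answer: 2160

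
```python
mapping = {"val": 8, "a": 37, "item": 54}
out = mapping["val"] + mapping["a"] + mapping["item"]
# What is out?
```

Trace:
`mapping = {"val": 8, "a": 37, "item": 54}` → mapping = {'val': 8, 'a': 37, 'item': 54}
`out = mapping["val"] + mapping["a"] + mapping["item"]` → out = 99
So out = 99

Answer: 99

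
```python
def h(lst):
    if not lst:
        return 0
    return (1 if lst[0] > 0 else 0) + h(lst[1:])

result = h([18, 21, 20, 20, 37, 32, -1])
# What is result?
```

Count of positive elements in [18, 21, 20, 20, 37, 32, -1] = 6

Answer: 6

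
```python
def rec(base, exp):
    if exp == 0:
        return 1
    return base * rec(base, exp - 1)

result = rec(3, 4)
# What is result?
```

rec(3, 4) = 3 * 3 * 3 * 3 = 81

Answer: 81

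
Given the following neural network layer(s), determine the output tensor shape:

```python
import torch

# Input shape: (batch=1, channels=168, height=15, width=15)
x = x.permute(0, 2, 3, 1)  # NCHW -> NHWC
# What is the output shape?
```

Input: (1, 168, 15, 15) -> Output: (1, 15, 15, 168)

Answer: (1, 15, 15, 168)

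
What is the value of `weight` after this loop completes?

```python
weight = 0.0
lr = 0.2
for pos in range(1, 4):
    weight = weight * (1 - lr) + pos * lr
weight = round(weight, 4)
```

Moving average with lr=0.2
`weight` takes the values: 0.0 → 0.2 → 0.56 → 1.048

Answer: 1.048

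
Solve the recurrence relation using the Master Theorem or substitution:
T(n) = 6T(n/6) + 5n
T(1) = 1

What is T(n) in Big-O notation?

By Master Theorem: a=6, b=6, f(n)=5n. Since log_6(6) = 1 and f(n) = Θ(n^1), Case 2 applies. T(n) = O(n log n).

Answer: O(n log n)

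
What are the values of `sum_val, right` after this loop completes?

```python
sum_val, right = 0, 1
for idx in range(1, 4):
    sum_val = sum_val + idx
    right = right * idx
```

Sum and factorial of 1 to 3
`sum_val, right` takes the values: (0, 1) → (1, 1) → (3, 1) → (3, 2) → (6, 2) → (6, 6)

Answer: 6, 6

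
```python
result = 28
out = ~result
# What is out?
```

Trace:
`result = 28` → result = 28
`out = ~result` → out = -29
So out = -29

Answer: -29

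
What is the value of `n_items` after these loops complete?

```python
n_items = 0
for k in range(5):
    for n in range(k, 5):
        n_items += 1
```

Upper triangle: 5 + 4 + ... + 1
`n_items` takes the values: 0 → 1 → 2 → 3 → 4 → 5 → 6 → 7 → 8 → 9 → 10 → 11 → 12 → 13 → 14 → 15

Answer: 15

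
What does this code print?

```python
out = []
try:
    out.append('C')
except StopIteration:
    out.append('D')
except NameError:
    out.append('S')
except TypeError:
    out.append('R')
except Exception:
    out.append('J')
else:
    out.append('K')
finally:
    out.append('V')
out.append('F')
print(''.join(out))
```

Execution trace: 'C' (try body, no exception) → 'K' (else) → 'V' (finally) → 'F' (after the try/except). Output: CKVF

Answer: CKVF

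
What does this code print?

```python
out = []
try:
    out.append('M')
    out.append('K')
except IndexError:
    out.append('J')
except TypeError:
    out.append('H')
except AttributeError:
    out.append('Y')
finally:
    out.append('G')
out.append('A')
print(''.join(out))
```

Execution trace: 'M' (try body) → 'K' (try body, no exception) → 'G' (finally) → 'A' (after the try/except). Output: MKGA

Answer: MKGA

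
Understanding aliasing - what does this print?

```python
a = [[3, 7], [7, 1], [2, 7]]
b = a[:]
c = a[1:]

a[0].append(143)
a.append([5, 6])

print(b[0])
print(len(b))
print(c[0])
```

Key concept: slice with nested mutation.
Step by step:
`a = [[3, 7], [7, 1], [2, 7]]` → a = [[3, 7], [7, 1], [2, 7]]
`b = a[:]` → b = [[3, 7], [7, 1], [2, 7]]
`c = a[1:]` → c = [[7, 1], [2, 7]]
`a[0].append(143)` → a = [[3, 7, 143], [7, 1], [2, 7]]; b = [[3, 7, 143], [7, 1], [2, 7]]
`a.append([5, 6])` → a = [[3, 7, 143], [7, 1], [2, 7], [5, 6]]
`print(b[0])` → prints [3, 7, 143]
`print(len(b))` → prints 3
`print(c[0])` → prints [7, 1]

Answer:
[3, 7, 143]
3
[7, 1]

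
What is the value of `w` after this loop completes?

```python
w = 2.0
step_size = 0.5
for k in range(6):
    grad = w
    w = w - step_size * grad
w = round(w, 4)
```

Gradient descent: w = 2.0 * (1 - 0.5)^6
`w` takes the values: 2.0 → 1.0 → 0.5 → 0.25 → 0.125 → 0.0625 → 0.03125 → 0.0312

Answer: 0.0312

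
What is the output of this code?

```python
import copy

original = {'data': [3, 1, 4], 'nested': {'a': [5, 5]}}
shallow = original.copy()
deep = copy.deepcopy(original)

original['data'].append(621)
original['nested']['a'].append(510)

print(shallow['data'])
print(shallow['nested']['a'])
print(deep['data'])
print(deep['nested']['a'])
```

Key concept: comparing shallow vs deep copy.
Step by step:
`original = {'data': [3, 1, 4], 'nested': {'a': [5, 5]}}` → original = {'data': [3, 1, 4], 'nested': {'a': [5, 5]}}
`shallow = original.copy()` → shallow = {'data': [3, 1, 4], 'nested': {'a': [5, 5]}}
`deep = copy.deepcopy(original)` → deep = {'data': [3, 1, 4], 'nested': {'a': [5, 5]}}
`original['data'].append(621)` → original = {'data': [3, 1, 4, 621], 'nested': {'a': [5, 5]}}; shallow = {'data': [3, 1, 4, 621], 'nested': {'a': [5, 5]}}
`original['nested']['a'].append(510)` → original = {'data': [3, 1, 4, 621], 'nested': {'a': [5, 5, 510]}}; shallow = {'data': [3, 1, 4, 621], 'nested': {'a': [5, 5, 510]}}
`print(shallow['data'])` → prints [3, 1, 4, 621]
`print(shallow['nested']['a'])` → prints [5, 5, 510]
`print(deep['data'])` → prints [3, 1, 4]
`print(deep['nested']['a'])` → prints [5, 5]

Answer:
[3, 1, 4, 621]
[5, 5, 510]
[3, 1, 4]
[5, 5]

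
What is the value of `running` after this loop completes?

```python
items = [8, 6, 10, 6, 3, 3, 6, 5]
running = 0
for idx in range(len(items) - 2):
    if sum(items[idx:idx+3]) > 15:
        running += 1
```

Count windows with sum > 15
`running` takes the values: 0 → 1 → 2 → 3

Answer: 3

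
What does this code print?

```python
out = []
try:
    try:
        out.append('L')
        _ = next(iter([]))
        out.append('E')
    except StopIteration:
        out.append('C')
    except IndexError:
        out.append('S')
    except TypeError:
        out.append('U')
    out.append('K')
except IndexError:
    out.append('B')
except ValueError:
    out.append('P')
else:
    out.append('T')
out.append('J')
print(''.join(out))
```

Execution trace: 'L' (inner try body) → 'C' (inner except StopIteration) → 'K' (try body, no exception) → 'T' (else) → 'J' (after the try/except). Output: LCKTJ

Answer: LCKTJ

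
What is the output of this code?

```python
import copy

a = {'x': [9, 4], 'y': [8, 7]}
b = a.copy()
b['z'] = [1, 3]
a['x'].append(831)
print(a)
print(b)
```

Key concept: shallow copy of dict with mutable values.
Step by step:
`a = {'x': [9, 4], 'y': [8, 7]}` → a = {'x': [9, 4], 'y': [8, 7]}
`b = a.copy()` → b = {'x': [9, 4], 'y': [8, 7]}
`b['z'] = [1, 3]` → b = {'x': [9, 4], 'y': [8, 7], 'z': [1, 3]}
`a['x'].append(831)` → a = {'x': [9, 4, 831], 'y': [8, 7]}; b = {'x': [9, 4, 831], 'y': [8, 7], 'z': [1, 3]}
`print(a)` → prints {'x': [9, 4, 831], 'y': [8, 7]}
`print(b)` → prints {'x': [9, 4, 831], 'y': [8, 7], 'z': [1, 3]}

Answer:
{'x': [9, 4, 831], 'y': [8, 7]}
{'x': [9, 4, 831], 'y': [8, 7], 'z': [1, 3]}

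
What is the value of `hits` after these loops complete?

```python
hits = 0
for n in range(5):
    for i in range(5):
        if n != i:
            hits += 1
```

5² - 5 (exclude diagonal)
`hits` takes the values: 0 → 1 → 2 → 3 → 4 → 5 → 6 → 7 → 8 → 9 → 10 → 11 → 12 → 13 → 14 → 15 → 16 → 17 → 18 → 19 → 20

Answer: 20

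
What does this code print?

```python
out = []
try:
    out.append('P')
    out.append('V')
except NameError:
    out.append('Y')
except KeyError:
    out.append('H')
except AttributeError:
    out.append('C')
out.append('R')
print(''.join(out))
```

Execution trace: 'P' (try body) → 'V' (try body, no exception) → 'R' (after the try/except). Output: PVR

Answer: PVR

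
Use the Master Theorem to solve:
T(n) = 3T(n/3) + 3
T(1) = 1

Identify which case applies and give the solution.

a=3, b=3, f(n)=3. log_3(3) = 1. Since c=0 < 1, Case 1 applies: T(n) = Θ(n^log_b(a)) = O(n).

Answer: O(n) - Case 1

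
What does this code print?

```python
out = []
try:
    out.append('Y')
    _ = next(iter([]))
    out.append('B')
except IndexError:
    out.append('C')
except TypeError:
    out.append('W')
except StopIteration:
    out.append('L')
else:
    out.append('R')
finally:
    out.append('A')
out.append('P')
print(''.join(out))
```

Execution trace: 'Y' (try body) → 'L' (except StopIteration) → 'A' (finally) → 'P' (after the try/except). Output: YLAP

Answer: YLAP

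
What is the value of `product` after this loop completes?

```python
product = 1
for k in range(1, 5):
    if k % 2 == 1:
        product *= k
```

Product of odd numbers 1 to 4
`product` takes the values: 1 → 3

Answer: 3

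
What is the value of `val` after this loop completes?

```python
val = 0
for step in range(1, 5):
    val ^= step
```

XOR of 1 to 4
`val` takes the values: 0 → 1 → 3 → 0 → 4

Answer: 4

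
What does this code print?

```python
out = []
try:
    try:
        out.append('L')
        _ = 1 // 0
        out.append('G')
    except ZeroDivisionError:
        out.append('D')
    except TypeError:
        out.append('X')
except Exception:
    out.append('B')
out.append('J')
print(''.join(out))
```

Execution trace: 'L' (inner try body) → 'D' (inner except ZeroDivisionError) → 'J' (after the try/except). Output: LDJ

Answer: LDJ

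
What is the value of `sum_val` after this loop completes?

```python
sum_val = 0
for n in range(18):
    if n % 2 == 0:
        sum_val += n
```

Sum of even numbers 0 to 17
`sum_val` takes the values: 0 → 2 → 6 → 12 → 20 → 30 → 42 → 56 → 72

Answer: 72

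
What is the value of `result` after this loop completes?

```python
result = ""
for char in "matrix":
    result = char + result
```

Reverse 'matrix'
`result` takes the values: "" → "m" → "am" → "tam" → "rtam" → "irtam" → "xirtam"

Answer: "xirtam"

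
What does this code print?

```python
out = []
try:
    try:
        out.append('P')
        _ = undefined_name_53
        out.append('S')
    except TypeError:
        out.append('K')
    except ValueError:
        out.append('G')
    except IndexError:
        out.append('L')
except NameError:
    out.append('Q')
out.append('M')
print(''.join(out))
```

Execution trace: 'P' (try body) → 'Q' (outer except NameError) → 'M' (after the try/except). Output: PQM

Answer: PQM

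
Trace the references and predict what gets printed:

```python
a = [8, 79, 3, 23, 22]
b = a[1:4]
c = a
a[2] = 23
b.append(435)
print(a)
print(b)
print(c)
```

Key concept: slice vs alias.
Step by step:
`a = [8, 79, 3, 23, 22]` → a = [8, 79, 3, 23, 22]
`b = a[1:4]` → b = [79, 3, 23]
`c = a` → c = [8, 79, 3, 23, 22] (same object as a)
`a[2] = 23` → a = [8, 79, 23, 23, 22] (same object as c); c = [8, 79, 23, 23, 22] (same object as a)
`b.append(435)` → b = [79, 3, 23, 435]
`print(a)` → prints [8, 79, 23, 23, 22]
`print(b)` → prints [79, 3, 23, 435]
`print(c)` → prints [8, 79, 23, 23, 22]

Answer:
[8, 79, 23, 23, 22]
[79, 3, 23, 435]
[8, 79, 23, 23, 22]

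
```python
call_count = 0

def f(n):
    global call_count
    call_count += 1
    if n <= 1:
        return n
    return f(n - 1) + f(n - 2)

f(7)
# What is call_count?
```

Calls(n) = 1 + Calls(n-1) + Calls(n-2); Calls(0)=Calls(1)=1. For n=7 this gives 41.

Answer: 41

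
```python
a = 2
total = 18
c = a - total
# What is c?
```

Trace:
`a = 2` → a = 2
`total = 18` → total = 18
`c = a - total` → c = -16
So c = -16

Answer: -16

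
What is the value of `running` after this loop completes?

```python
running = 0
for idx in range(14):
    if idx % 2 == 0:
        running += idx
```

Sum of even numbers 0 to 13
`running` takes the values: 0 → 2 → 6 → 12 → 20 → 30 → 42

Answer: 42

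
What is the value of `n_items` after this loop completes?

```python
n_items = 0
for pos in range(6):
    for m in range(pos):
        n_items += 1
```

Triangle number: 0+1+2+...+5
`n_items` takes the values: 0 → 1 → 2 → 3 → 4 → 5 → 6 → 7 → 8 → 9 → 10 → 11 → 12 → 13 → 14 → 15

Answer: 15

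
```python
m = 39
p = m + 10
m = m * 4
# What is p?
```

Trace:
`m = 39` → m = 39
`p = m + 10` → p = 49
`m = m * 4` → m = 156
So p = 49

Answer: 49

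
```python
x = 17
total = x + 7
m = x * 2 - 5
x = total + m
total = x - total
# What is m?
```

Trace:
`x = 17` → x = 17
`total = x + 7` → total = 24
`m = x * 2 - 5` → m = 29
`x = total + m` → x = 53
`total = x - total` → total = 29
So m = 29

Answer: 29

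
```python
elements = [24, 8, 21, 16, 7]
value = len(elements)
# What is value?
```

Trace:
`elements = [24, 8, 21, 16, 7]` → elements = [24, 8, 21, 16, 7]
`value = len(elements)` → value = 5
So value = 5

Answer: 5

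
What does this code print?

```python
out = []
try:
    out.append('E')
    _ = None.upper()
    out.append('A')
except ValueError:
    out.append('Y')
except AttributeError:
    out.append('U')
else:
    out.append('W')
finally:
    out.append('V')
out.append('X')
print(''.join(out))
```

Execution trace: 'E' (try body) → 'U' (except AttributeError) → 'V' (finally) → 'X' (after the try/except). Output: EUVX

Answer: EUVX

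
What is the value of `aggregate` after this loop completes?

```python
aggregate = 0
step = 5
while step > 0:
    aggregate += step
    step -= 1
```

Sum 5 down to 1
`aggregate` takes the values: 0 → 5 → 9 → 12 → 14 → 15

Answer: 15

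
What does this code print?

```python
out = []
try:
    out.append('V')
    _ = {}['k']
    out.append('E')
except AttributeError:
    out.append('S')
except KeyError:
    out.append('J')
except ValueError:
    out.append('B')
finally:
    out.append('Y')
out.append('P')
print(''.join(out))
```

Execution trace: 'V' (try body) → 'J' (except KeyError) → 'Y' (finally) → 'P' (after the try/except). Output: VJYP

Answer: VJYP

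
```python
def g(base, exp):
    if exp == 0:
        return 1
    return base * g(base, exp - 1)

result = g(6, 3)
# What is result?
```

g(6, 3) = 6 * 6 * 6 = 216

Answer: 216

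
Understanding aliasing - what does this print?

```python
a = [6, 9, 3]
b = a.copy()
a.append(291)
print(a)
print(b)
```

Key concept: list.copy() creates independent copy.
Step by step:
`a = [6, 9, 3]` → a = [6, 9, 3]
`b = a.copy()` → b = [6, 9, 3]
`a.append(291)` → a = [6, 9, 3, 291]
`print(a)` → prints [6, 9, 3, 291]
`print(b)` → prints [6, 9, 3]

Answer:
[6, 9, 3, 291]
[6, 9, 3]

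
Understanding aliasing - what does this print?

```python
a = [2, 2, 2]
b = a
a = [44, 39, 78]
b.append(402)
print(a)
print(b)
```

Key concept: rebinding vs mutation: a is rebound to a new list, b still points at the original.
Step by step:
`a = [2, 2, 2]` → a = [2, 2, 2]
`b = a` → b = [2, 2, 2] (same object as a)
`a = [44, 39, 78]` → a = [44, 39, 78]
`b.append(402)` → b = [2, 2, 2, 402]
`print(a)` → prints [44, 39, 78]
`print(b)` → prints [2, 2, 2, 402]

Answer:
[44, 39, 78]
[2, 2, 2, 402]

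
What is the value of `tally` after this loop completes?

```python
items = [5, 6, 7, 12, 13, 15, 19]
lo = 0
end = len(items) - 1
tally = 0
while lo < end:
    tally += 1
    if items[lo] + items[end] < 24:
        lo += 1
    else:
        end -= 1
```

Steps to find pair summing to 24
`tally` takes the values: 0 → 1 → 2 → 3 → 4 → 5 → 6

Answer: 6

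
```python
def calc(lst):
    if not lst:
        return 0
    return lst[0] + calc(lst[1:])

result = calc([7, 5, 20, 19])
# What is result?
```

7 + 5 + 20 + 19 + 0 = 51

Answer: 51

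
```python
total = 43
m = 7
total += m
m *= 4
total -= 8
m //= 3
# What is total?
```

Trace:
`total = 43` → total = 43
`m = 7` → m = 7
`total += m` → total = 50
`m *= 4` → m = 28
`total -= 8` → total = 42
`m //= 3` → m = 9
So total = 42

Answer: 42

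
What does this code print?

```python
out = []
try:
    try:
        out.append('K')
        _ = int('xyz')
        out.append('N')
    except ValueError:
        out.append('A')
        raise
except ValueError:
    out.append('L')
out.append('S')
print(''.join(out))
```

Execution trace: 'K' (inner try body) → 'A' (inner except ValueError) → 'L' (outer except ValueError) → 'S' (after the try/except). Output: KALS

Answer: KALS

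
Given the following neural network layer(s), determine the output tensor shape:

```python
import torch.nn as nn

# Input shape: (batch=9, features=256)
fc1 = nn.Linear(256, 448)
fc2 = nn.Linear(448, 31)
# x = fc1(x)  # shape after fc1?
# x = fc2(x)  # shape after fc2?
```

Input: (9, 256) -> after fc1: (9, 448) -> Output: (9, 31)

Answer: (9, 31)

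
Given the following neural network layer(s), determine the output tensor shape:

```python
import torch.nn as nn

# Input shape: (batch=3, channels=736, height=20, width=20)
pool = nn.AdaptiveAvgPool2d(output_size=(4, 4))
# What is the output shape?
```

Input: (3, 736, 20, 20) -> Output: (3, 736, 4, 4)

Answer: (3, 736, 4, 4)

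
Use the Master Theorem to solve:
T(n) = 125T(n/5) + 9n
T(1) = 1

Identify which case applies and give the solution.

a=125, b=5, f(n)=9n. log_5(125) = 3. Since c=1 < 3, Case 1 applies: T(n) = Θ(n^log_b(a)) = O(n^3).

Answer: O(n^3) - Case 1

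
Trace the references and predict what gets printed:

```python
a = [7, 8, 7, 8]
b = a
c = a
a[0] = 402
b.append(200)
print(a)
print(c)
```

Key concept: multiple aliases.
Step by step:
`a = [7, 8, 7, 8]` → a = [7, 8, 7, 8]
`b = a` → b = [7, 8, 7, 8] (same object as a)
`c = a` → c = [7, 8, 7, 8] (same object as a, b)
`a[0] = 402` → a = [402, 8, 7, 8] (same object as b, c); b = [402, 8, 7, 8] (same object as a, c); c = [402, 8, 7, 8] (same object as a, b)
`b.append(200)` → a = [402, 8, 7, 8, 200] (same object as b, c); b = [402, 8, 7, 8, 200] (same object as a, c); c = [402, 8, 7, 8, 200] (same object as a, b)
`print(a)` → prints [402, 8, 7, 8, 200]
`print(c)` → prints [402, 8, 7, 8, 200]

Answer:
[402, 8, 7, 8, 200]
[402, 8, 7, 8, 200]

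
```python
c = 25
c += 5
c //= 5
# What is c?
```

Trace:
`c = 25` → c = 25
`c += 5` → c = 30
`c //= 5` → c = 6
So c = 6

Answer: 6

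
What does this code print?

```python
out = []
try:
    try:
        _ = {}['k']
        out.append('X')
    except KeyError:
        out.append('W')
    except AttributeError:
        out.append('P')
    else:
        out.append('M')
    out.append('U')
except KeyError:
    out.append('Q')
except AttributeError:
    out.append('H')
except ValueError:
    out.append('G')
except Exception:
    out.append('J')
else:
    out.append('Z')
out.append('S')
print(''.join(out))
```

Execution trace: 'W' (inner except KeyError) → 'U' (try body, no exception) → 'Z' (else) → 'S' (after the try/except). Output: WUZS

Answer: WUZS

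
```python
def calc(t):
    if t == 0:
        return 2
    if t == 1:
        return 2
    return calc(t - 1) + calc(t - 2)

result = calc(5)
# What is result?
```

Build up from base cases: calc(0)=2, calc(1)=2, calc(2)=4, calc(3)=6, calc(4)=10, calc(5)=16

Answer: 16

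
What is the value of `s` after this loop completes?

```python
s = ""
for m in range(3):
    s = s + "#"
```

Repeat '#' 3 times
`s` takes the values: "" → "#" → "##" → "###"

Answer: "###"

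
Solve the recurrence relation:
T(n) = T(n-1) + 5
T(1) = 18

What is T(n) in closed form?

Unrolling: T(n) = T(1) + 5·(n-1) = 18 + 5(n-1) = 5n + 13.

Answer: T(n) = 5n + 13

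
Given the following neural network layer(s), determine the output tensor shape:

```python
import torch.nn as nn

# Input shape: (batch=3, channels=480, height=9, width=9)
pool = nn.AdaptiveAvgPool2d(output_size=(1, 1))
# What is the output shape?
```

Input: (3, 480, 9, 9) -> Output: (3, 480, 1, 1)

Answer: (3, 480, 1, 1)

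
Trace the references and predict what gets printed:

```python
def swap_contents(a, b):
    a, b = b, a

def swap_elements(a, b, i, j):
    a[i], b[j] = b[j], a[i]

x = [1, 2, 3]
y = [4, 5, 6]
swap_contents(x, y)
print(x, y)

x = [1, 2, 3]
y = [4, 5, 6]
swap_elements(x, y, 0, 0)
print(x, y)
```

Key concept: parameter rebinding vs mutation.
Step by step:
`x = [1, 2, 3]` → x = [1, 2, 3]
`y = [4, 5, 6]` → y = [4, 5, 6]
`swap_contents(x, y)` → no visible change to tracked variables
`print(x, y)` → prints [1, 2, 3] [4, 5, 6]
`x = [1, 2, 3]` → x = [1, 2, 3]
`y = [4, 5, 6]` → y = [4, 5, 6]
`swap_elements(x, y, 0, 0)` → x = [4, 2, 3]; y = [1, 5, 6]
`print(x, y)` → prints [4, 2, 3] [1, 5, 6]

Answer:
[1, 2, 3] [4, 5, 6]
[4, 2, 3] [1, 5, 6]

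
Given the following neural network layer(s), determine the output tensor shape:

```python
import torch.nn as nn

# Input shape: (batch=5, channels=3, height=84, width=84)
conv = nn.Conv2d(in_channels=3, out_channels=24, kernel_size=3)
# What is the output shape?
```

Input: (5, 3, 84, 84) -> Output: (5, 24, 82, 82)

Answer: (5, 24, 82, 82)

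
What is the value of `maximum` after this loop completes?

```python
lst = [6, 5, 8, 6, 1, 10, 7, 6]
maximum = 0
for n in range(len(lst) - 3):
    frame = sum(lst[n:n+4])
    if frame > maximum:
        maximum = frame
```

Max sum of 4-element window in [6, 5, 8, 6, 1, 10, 7, 6]
`maximum` takes the values: 0 → 25

Answer: 25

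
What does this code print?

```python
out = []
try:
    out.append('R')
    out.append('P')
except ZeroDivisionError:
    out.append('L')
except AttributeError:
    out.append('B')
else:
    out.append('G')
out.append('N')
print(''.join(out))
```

Execution trace: 'R' (try body) → 'P' (try body, no exception) → 'G' (else) → 'N' (after the try/except). Output: RPGN

Answer: RPGN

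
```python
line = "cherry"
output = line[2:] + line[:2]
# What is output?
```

Trace:
`line = "cherry"` → line = 'cherry'
`output = line[2:] + line[:2]` → output = 'errych'
So output = 'errych'

Answer: 'errych'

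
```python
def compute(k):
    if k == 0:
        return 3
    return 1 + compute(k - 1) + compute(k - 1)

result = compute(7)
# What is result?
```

compute(k) = 1 + 2·compute(k-1), compute(0)=3. Closed form: (3+1)·2^7 - 1 = 511.

Answer: 511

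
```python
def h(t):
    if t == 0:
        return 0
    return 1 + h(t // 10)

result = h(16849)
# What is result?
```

Count of digits of 16849: 5

Answer: 5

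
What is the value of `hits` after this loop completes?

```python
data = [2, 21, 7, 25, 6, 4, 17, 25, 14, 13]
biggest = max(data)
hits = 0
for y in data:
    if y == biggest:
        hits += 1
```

Count of max value 25 in [2, 21, 7, 25, 6, 4, 17, 25, 14, 13]
`hits` takes the values: 0 → 1 → 2

Answer: 2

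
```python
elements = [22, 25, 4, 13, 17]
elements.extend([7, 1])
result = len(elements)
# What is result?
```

Trace:
`elements = [22, 25, 4, 13, 17]` → elements = [22, 25, 4, 13, 17]
`elements.extend([7, 1])` → elements = [22, 25, 4, 13, 17, 7, 1]
`result = len(elements)` → result = 7
So result = 7

Answer: 7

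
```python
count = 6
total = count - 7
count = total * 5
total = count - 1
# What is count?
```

Trace:
`count = 6` → count = 6
`total = count - 7` → total = -1
`count = total * 5` → count = -5
`total = count - 1` → total = -6
So count = -5

Answer: -5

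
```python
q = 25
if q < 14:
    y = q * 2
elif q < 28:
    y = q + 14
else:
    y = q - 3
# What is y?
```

Trace:
`q = 25` → q = 25
`if q < 14: ...` → q < 14 is False, q < 28 is True → y = 39
So y = 39

Answer: 39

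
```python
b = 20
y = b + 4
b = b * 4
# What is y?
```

Trace:
`b = 20` → b = 20
`y = b + 4` → y = 24
`b = b * 4` → b = 80
So y = 24

Answer: 24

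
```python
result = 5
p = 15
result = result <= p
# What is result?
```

Trace:
`result = 5` → result = 5
`p = 15` → p = 15
`result = result <= p` → result = True
So result = True

Answer: True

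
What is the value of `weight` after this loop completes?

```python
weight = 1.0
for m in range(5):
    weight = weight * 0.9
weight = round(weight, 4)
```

Exponential decay: 1.0 * 0.9^5
`weight` takes the values: 1.0 → 0.9 → 0.81 → 0.729 → 0.6561 → 0.59049 → 0.5905

Answer: 0.5905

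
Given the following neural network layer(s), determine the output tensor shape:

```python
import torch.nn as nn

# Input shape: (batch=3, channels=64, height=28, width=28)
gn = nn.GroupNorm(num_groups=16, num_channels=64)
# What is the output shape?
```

Input: (3, 64, 28, 28) -> Output: (3, 64, 28, 28)

Answer: (3, 64, 28, 28)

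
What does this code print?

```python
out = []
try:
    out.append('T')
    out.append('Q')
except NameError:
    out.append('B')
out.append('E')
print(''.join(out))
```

Execution trace: 'T' (try body) → 'Q' (try body, no exception) → 'E' (after the try/except). Output: TQE

Answer: TQE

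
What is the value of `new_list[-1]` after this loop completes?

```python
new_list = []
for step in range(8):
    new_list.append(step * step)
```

Last element of squares 0 to 7
`new_list` takes the values: [] → [0] → [0, 1] → [0, 1, 4] → [0, 1, 4, 9] → [0, 1, 4, 9, 16] → [0, 1, 4, 9, 16, 25] → [0, 1, 4, 9, 16, 25, 36] → [0, 1, 4, 9, 16, 25, 36, 49]
So `new_list[-1]` = 49

Answer: 49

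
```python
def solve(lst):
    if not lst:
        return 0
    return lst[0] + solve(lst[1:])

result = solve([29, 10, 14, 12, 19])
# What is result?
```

29 + 10 + 14 + 12 + 19 + 0 = 84

Answer: 84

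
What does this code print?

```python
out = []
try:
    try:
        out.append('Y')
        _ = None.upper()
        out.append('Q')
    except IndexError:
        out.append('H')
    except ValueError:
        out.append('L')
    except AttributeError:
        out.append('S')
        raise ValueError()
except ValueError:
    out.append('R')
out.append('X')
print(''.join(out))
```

Execution trace: 'Y' (inner try body) → 'S' (inner except AttributeError) → 'R' (outer except ValueError) → 'X' (after the try/except). Output: YSRX

Answer: YSRX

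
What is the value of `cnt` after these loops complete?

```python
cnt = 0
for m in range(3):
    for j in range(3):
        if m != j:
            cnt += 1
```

3² - 3 (exclude diagonal)
`cnt` takes the values: 0 → 1 → 2 → 3 → 4 → 5 → 6

Answer: 6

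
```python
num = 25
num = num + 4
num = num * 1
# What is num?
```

Trace:
`num = 25` → num = 25
`num = num + 4` → num = 29
`num = num * 1` → num = 29
So num = 29

Answer: 29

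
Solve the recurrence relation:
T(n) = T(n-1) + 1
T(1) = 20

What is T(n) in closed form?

Unrolling: T(n) = T(1) + 1·(n-1) = 20 + 1(n-1) = n + 19.

Answer: T(n) = n + 19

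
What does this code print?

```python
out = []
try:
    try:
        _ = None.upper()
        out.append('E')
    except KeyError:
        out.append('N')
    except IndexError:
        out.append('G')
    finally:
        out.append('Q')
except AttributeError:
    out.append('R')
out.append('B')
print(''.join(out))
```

Execution trace: 'Q' (finally) → 'R' (outer except AttributeError) → 'B' (after the try/except). Output: QRB

Answer: QRB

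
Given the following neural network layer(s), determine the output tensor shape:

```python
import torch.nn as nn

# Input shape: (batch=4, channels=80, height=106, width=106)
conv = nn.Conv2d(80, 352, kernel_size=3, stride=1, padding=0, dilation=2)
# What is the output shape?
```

Input: (4, 80, 106, 106) -> Output: (4, 352, 102, 102)

Answer: (4, 352, 102, 102)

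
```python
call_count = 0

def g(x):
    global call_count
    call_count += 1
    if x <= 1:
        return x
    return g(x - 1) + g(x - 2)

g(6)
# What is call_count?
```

Calls(x) = 1 + Calls(x-1) + Calls(x-2); Calls(0)=Calls(1)=1. For x=6 this gives 25.

Answer: 25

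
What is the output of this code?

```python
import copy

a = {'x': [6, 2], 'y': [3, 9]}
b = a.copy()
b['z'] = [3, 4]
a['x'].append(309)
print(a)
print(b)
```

Key concept: shallow copy of dict with mutable values.
Step by step:
`a = {'x': [6, 2], 'y': [3, 9]}` → a = {'x': [6, 2], 'y': [3, 9]}
`b = a.copy()` → b = {'x': [6, 2], 'y': [3, 9]}
`b['z'] = [3, 4]` → b = {'x': [6, 2], 'y': [3, 9], 'z': [3, 4]}
`a['x'].append(309)` → a = {'x': [6, 2, 309], 'y': [3, 9]}; b = {'x': [6, 2, 309], 'y': [3, 9], 'z': [3, 4]}
`print(a)` → prints {'x': [6, 2, 309], 'y': [3, 9]}
`print(b)` → prints {'x': [6, 2, 309], 'y': [3, 9], 'z': [3, 4]}

Answer:
{'x': [6, 2, 309], 'y': [3, 9]}
{'x': [6, 2, 309], 'y': [3, 9], 'z': [3, 4]}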